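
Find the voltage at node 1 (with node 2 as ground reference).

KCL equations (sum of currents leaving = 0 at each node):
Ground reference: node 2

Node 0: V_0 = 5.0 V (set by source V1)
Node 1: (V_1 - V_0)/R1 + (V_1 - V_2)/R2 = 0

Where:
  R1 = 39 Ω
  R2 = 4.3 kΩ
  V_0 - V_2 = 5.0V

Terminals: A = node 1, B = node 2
Nodal analysis, taking node 2 as the 0 V reference.
Source V1 fixes V_0 = 5 V.
KCL at each unknown node (sum of currents leaving = 0; resistances in Ω):
  Node 1: (V_1 - 5)/39 + (V_1 - 0)/4300 = 0
Collecting terms: 0.02587 × V_1 = 0.1282  =>  V_1 = 4.955 V
The requested potential is V_1 = 4.955 V.

Final answer: V_1 = 4.955 V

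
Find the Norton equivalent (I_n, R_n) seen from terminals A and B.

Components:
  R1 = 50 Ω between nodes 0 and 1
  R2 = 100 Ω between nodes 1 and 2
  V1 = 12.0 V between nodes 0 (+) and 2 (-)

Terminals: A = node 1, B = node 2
Find the Thévenin equivalent first; then I_n = V_th/R_th and R_n = R_th.
Step 1 — V_th is the open-circuit voltage V_A - V_B (nothing connected across the terminals).
Nodal analysis, taking node 2 as the 0 V reference.
Source V1 fixes V_0 = 12 V.
KCL at each unknown node (sum of currents leaving = 0; resistances in Ω):
  Node 1: (V_1 - 12)/50 + (V_1 - 0)/100 = 0
Collecting terms: 0.03 × V_1 = 0.24  =>  V_1 = 8 V
V_th = V_1 - V_2 = 8 - 0 = 8 V
Step 2 — R_th: zero the source — replace V1 by a short circuit (node 2 merges into node 0) — and find the resistance seen between A (node 1) and B (node 0).
Reduce the network between node 1 (A) and node 0 (B) by series/parallel combination:
  Rp1 = R1 ‖ R2 (parallel, both between nodes 0 and 1) = 1/(1/50 + 1/100) = 33.33 Ω
R_th = 33.33 Ω
I_n = V_th/R_th = 8/33.33 = 0.24 A, and R_n = R_th = 33.33 Ω

Final answer: I_n = 0.24 A, R_n = 33.33 Ω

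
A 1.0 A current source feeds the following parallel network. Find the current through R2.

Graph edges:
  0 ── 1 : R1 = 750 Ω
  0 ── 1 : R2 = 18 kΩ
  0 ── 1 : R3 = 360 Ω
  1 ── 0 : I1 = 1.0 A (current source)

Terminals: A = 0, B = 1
All resistors sit directly between nodes 0 and 1, so they are in parallel and share one voltage V; the full source current 1 A splits among them.
1/R_par = 1/750 + 1/18000 + 1/360 = 0.004167 S  =>  R_par = 240 Ω
V = I × R_par = 1 × 240 = 240 V
I_R2 = V/R2 = 240/18000 = 0.01333 A

Final answer: 0.01333 A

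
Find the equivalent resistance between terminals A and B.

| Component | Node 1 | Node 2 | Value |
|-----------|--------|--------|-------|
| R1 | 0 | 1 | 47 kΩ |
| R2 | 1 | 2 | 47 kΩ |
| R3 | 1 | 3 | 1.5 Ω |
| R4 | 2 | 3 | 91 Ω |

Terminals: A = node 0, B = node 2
Reduce the network between node 0 (A) and node 2 (B) by series/parallel combination:
  Rs1 = R3 + R4 (series, joined only at node 3) = 1.5 + 91 = 92.5 Ω
  Rp1 = R2 ‖ Rs1 (parallel, both between nodes 1 and 2) = 1/(1/47000 + 1/92.5) = 92.32 Ω
  Rs2 = R1 + Rp1 (series, joined only at node 1) = 47000 + 92.32 = 47090 Ω
R_eq = 47.09 kΩ

Final answer: 47.09 kΩ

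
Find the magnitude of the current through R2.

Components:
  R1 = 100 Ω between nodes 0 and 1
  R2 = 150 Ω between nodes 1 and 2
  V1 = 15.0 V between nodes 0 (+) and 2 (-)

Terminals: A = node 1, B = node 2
Nodal analysis, taking node 2 as the 0 V reference.
Source V1 fixes V_0 = 15 V.
KCL at each unknown node (sum of currents leaving = 0; resistances in Ω):
  Node 1: (V_1 - 15)/100 + (V_1 - 0)/150 = 0
Collecting terms: 0.01667 × V_1 = 0.15  =>  V_1 = 9 V
I_R2 = (V_1 - V_2)/R2 = (9 - 0)/150 = 0.06 A
|I_R2| = 0.06 A

Final answer: |I_R2| = 0.06 A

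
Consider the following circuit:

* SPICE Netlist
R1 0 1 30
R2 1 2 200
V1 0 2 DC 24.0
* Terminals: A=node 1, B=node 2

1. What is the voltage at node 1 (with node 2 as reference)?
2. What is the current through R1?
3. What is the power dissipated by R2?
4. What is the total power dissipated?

Nodal analysis, taking node 2 as the 0 V reference.
Source V1 fixes V_0 = 24 V.
KCL at each unknown node (sum of currents leaving = 0; resistances in Ω):
  Node 1: (V_1 - 24)/30 + (V_1 - 0)/200 = 0
Collecting terms: 0.03833 × V_1 = 0.8  =>  V_1 = 20.87 V
Part 1:
  Read off the nodal solution: V_1 = 20.87 V
Part 2:
  I_R1 = (V_0 - V_1)/R1 = (24 - 20.87)/30 = 0.1043 A
  Magnitude: I_R1 = 0.1043 A
Part 3:
  I_R2 = (V_1 - V_2)/R2 = (20.87 - 0)/200 = 0.1043 A
  P_R2 = I_R2² × R2 = (0.1043)² × 200 = 2.178 W
Part 4:
  Power in each resistor, P = (ΔV)²/R:
    P_R1 = (24 - 20.87)²/30 = 0.3267 W
    P_R2 = (20.87 - 0)²/200 = 2.178 W
  P_total = P_R1 + P_R2 = 2.504 W

Final answers:
1. V_1 = 20.87 V
2. I_R1 = 0.1043 A
3. P_R2 = 2.178 W
4. P_total = 2.504 W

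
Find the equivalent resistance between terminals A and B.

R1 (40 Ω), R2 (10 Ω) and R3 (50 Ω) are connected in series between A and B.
Reduce the network between node 0 (A) and node 3 (B) by series/parallel combination:
  Rs1 = R1 + R2 (series, joined only at node 1) = 40 + 10 = 50 Ω
  Rs2 = R3 + Rs1 (series, joined only at node 2) = 50 + 50 = 100 Ω
R_eq = 100 Ω

Final answer: 100 Ω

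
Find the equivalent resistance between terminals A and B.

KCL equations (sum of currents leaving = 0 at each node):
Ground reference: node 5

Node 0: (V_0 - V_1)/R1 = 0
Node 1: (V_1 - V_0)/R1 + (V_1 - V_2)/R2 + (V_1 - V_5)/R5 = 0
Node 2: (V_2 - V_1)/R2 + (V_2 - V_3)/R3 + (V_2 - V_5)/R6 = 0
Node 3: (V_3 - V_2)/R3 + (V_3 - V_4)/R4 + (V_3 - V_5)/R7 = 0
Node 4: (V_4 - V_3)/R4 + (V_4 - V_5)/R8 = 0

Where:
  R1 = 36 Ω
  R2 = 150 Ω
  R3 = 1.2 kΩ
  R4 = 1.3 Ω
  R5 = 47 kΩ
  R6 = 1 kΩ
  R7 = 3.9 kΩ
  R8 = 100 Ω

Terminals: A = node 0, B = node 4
The network is not a plain series/parallel combination. Inject a 1 A test current into terminal A (node 0) and return it from terminal B (node 4); then R_eq = V_A / (1 A).
Nodal analysis, taking node 4 as the 0 V reference.
Current source I_test pushes 1 A into node 0 and draws it out of node 4.
KCL at each unknown node (sum of currents leaving = 0; resistances in Ω):
  Node 0: (V_0 - V_1)/36 - 1 = 0
  Node 1: (V_1 - V_0)/36 + (V_1 - V_2)/150 + (V_1 - V_5)/47000 = 0
  Node 2: (V_2 - V_1)/150 + (V_2 - V_3)/1200 + (V_2 - V_5)/1000 = 0
  Node 3: (V_3 - V_2)/1200 + (V_3 - 0)/1.3 + (V_3 - V_5)/3900 = 0
  Node 5: (V_5 - V_1)/47000 + (V_5 - V_2)/1000 + (V_5 - V_3)/3900 + (V_5 - 0)/100 = 0
Collecting terms (coefficients in siemens):
  0.02778·V_0 - 0.02778·V_1 = 1
  0.03447·V_1 - 0.02778·V_0 - 0.006667·V_2 - 0.00002128·V_5 = 0
  0.0085·V_2 - 0.006667·V_1 - 0.0008333·V_3 - 0.001·V_5 = 0
  0.7703·V_3 - 0.0008333·V_2 - 0.0002564·V_5 = 0
  0.01128·V_5 - 0.00002128·V_1 - 0.001·V_2 - 0.0002564·V_3 = 0
Solving these 5 simultaneous equations (Gaussian elimination) gives:
  V_0 = 750.1 V, V_1 = 714.1 V, V_2 = 566.2 V, V_3 = 0.6297 V
  V_5 = 51.56 V
R_eq = V_0 / 1 A = 750.1 Ω

Final answer: 750.1 Ω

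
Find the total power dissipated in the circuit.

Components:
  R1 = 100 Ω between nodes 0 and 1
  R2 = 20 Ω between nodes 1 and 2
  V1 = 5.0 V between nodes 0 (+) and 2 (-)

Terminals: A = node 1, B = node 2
Nodal analysis, taking node 2 as the 0 V reference.
Source V1 fixes V_0 = 5 V.
KCL at each unknown node (sum of currents leaving = 0; resistances in Ω):
  Node 1: (V_1 - 5)/100 + (V_1 - 0)/20 = 0
Collecting terms: 0.06 × V_1 = 0.05  =>  V_1 = 0.8333 V
Power in each resistor, P = (ΔV)²/R:
  P_R1 = (5 - 0.8333)²/100 = 0.1736 W
  P_R2 = (0.8333 - 0)²/20 = 0.03472 W
P_total = P_R1 + P_R2 = 0.2083 W

Final answer: 0.2083 W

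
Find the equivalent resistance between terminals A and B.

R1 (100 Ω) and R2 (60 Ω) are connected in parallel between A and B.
Reduce the network between node 0 (A) and node 1 (B) by series/parallel combination:
  Rp1 = R1 ‖ R2 (parallel, both between nodes 0 and 1) = 1/(1/100 + 1/60) = 37.5 Ω
R_eq = 37.5 Ω

Final answer: 37.5 Ω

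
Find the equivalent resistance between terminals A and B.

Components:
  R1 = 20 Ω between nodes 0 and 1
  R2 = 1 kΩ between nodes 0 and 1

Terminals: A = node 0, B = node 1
Reduce the network between node 0 (A) and node 1 (B) by series/parallel combination:
  Rp1 = R1 ‖ R2 (parallel, both between nodes 0 and 1) = 1/(1/20 + 1/1000) = 19.61 Ω
R_eq = 19.61 Ω

Final answer: 19.61 Ω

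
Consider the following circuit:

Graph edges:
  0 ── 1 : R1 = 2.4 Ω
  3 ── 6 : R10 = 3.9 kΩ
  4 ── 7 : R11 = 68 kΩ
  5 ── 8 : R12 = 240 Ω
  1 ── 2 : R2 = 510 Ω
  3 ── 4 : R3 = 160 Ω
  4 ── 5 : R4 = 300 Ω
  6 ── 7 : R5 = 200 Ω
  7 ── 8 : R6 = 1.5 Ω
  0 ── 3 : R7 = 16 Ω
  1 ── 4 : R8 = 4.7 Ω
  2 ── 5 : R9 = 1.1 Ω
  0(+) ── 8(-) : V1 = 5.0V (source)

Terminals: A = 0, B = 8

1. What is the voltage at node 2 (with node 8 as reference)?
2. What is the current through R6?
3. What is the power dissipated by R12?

Nodal analysis, taking node 8 as the 0 V reference.
Source V1 fixes V_0 = 5 V.
KCL at each unknown node (sum of currents leaving = 0; resistances in Ω):
  Node 1: (V_1 - 5)/2.4 + (V_1 - V_2)/510 + (V_1 - V_4)/4.7 = 0
  Node 2: (V_2 - V_1)/510 + (V_2 - V_5)/1.1 = 0
  Node 3: (V_3 - V_4)/160 + (V_3 - 5)/16 + (V_3 - V_6)/3900 = 0
  Node 4: (V_4 - V_3)/160 + (V_4 - V_5)/300 + (V_4 - V_1)/4.7 + (V_4 - V_7)/68000 = 0
  Node 5: (V_5 - V_4)/300 + (V_5 - V_2)/1.1 + (V_5 - 0)/240 = 0
  Node 6: (V_6 - V_7)/200 + (V_6 - V_3)/3900 = 0
  Node 7: (V_7 - V_6)/200 + (V_7 - 0)/1.5 + (V_7 - V_4)/68000 = 0
Collecting terms (coefficients in siemens):
  0.6314·V_1 - 0.001961·V_2 - 0.2128·V_4 = 2.083
  0.9111·V_2 - 0.001961·V_1 - 0.9091·V_5 = 0
  0.06901·V_3 - 0.00625·V_4 - 0.0002564·V_6 = 0.3125
  0.2224·V_4 - 0.2128·V_1 - 0.00625·V_3 - 0.003333·V_5 - 0.00001471·V_7 = 0
  0.9166·V_5 - 0.9091·V_2 - 0.003333·V_4 = 0
  0.005256·V_6 - 0.0002564·V_3 - 0.005·V_7 = 0
  0.6717·V_7 - 0.00001471·V_4 - 0.005·V_6 = 0
Solving these 7 simultaneous equations (Gaussian elimination) gives:
  V_1 = 4.973 V, V_2 = 2.775 V, V_3 = 4.977 V, V_4 = 4.939 V
  V_5 = 2.77 V, V_6 = 0.2446 V, V_7 = 0.001929 V
Part 1:
  Read off the nodal solution: V_2 = 2.775 V
Part 2:
  I_R6 = (V_7 - V_8)/R6 = (0.001929 - 0)/1.5 = 0.001286 A
  Magnitude: I_R6 = 0.001286 A
Part 3:
  I_R12 = (V_5 - V_8)/R12 = (2.77 - 0)/240 = 0.01154 A
  P_R12 = I_R12² × R12 = (0.01154)² × 240 = 0.03197 W

Final answers:
1. V_2 = 2.775 V
2. I_R6 = 0.001286 A
3. P_R12 = 0.03197 W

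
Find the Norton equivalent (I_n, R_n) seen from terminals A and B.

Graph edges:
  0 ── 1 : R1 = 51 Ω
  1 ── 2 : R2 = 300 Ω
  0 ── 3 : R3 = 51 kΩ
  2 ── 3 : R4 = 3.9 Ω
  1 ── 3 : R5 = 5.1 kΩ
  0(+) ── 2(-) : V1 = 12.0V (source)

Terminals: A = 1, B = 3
Find the Thévenin equivalent first; then I_n = V_th/R_th and R_n = R_th.
Step 1 — V_th is the open-circuit voltage V_A - V_B (nothing connected across the terminals).
Nodal analysis, taking node 2 as the 0 V reference.
Source V1 fixes V_0 = 12 V.
KCL at each unknown node (sum of currents leaving = 0; resistances in Ω):
  Node 1: (V_1 - 12)/51 + (V_1 - 0)/300 + (V_1 - V_3)/5100 = 0
  Node 3: (V_3 - 12)/51000 + (V_3 - 0)/3.9 + (V_3 - V_1)/5100 = 0
Collecting terms (coefficients in siemens):
  0.02314·V_1 - 0.0001961·V_3 = 0.2353
  0.2566·V_3 - 0.0001961·V_1 = 0.0002353
Determinant D = (0.02314)(0.2566) - (-0.0001961)(-0.0001961) = 0.005938
V_1 = [(0.2353)(0.2566) - (-0.0001961)(0.0002353)]/D = 10.17 V
V_3 = [(0.02314)(0.0002353) - (0.2353)(-0.0001961)]/D = 0.008687 V
V_th = V_1 - V_3 = 10.17 - 0.008687 = 10.16 V
Step 2 — R_th: zero the source — replace V1 by a short circuit (node 2 merges into node 0) — and find the resistance seen between A (node 1) and B (node 3).
Reduce the network between node 1 (A) and node 3 (B) by series/parallel combination:
  Rp1 = R1 ‖ R2 (parallel, both between nodes 0 and 1) = 1/(1/51 + 1/300) = 43.59 Ω
  Rp2 = R3 ‖ R4 (parallel, both between nodes 0 and 3) = 1/(1/51000 + 1/3.9) = 3.9 Ω
  Rs1 = Rp1 + Rp2 (series, joined only at node 0) = 43.59 + 3.9 = 47.49 Ω
  Rp3 = R5 ‖ Rs1 (parallel, both between nodes 1 and 3) = 1/(1/5100 + 1/47.49) = 47.05 Ω
R_th = 47.05 Ω
I_n = V_th/R_th = 10.16/47.05 = 0.216 A, and R_n = R_th = 47.05 Ω

Final answer: I_n = 0.216 A, R_n = 47.05 Ω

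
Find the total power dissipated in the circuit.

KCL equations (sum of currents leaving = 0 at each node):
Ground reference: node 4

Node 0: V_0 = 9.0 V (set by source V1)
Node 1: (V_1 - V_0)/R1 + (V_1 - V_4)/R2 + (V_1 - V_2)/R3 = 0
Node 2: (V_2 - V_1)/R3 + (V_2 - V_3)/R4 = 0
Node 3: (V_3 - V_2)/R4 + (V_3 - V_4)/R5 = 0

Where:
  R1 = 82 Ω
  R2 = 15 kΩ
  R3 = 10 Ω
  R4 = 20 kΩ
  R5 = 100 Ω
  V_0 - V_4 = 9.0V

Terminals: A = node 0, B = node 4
Nodal analysis, taking node 4 as the 0 V reference.
Source V1 fixes V_0 = 9 V.
KCL at each unknown node (sum of currents leaving = 0; resistances in Ω):
  Node 1: (V_1 - 9)/82 + (V_1 - 0)/15000 + (V_1 - V_2)/10 = 0
  Node 2: (V_2 - V_1)/10 + (V_2 - V_3)/20000 = 0
  Node 3: (V_3 - V_2)/20000 + (V_3 - 0)/100 = 0
Collecting terms (coefficients in siemens):
  0.1123·V_1 - 0.1·V_2 = 0.1098
  0.1001·V_2 - 0.1·V_1 - 0.00005·V_3 = 0
  0.01005·V_3 - 0.00005·V_2 = 0
Solving these 3 simultaneous equations (Gaussian elimination) gives:
  V_1 = 8.915 V, V_2 = 8.91 V, V_3 = 0.04433 V
Power in each resistor, P = (ΔV)²/R:
  P_R1 = (9 - 8.915)²/82 = 0.00008829 W
  P_R2 = (8.915 - 0)²/15000 = 0.005298 W
  P_R3 = (8.915 - 8.91)²/10 = 0.000001965 W
  P_R4 = (8.91 - 0.04433)²/20000 = 0.00393 W
  P_R5 = (0.04433 - 0)²/100 = 0.00001965 W
P_total = P_R1 + P_R2 + P_R3 + P_R4 + P_R5 = 0.009339 W

Final answer: 0.009339 W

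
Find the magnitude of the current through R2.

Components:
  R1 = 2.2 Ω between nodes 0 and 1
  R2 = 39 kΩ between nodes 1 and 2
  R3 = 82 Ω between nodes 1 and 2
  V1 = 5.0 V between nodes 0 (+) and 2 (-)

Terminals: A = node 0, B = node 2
Nodal analysis, taking node 2 as the 0 V reference.
Source V1 fixes V_0 = 5 V.
KCL at each unknown node (sum of currents leaving = 0; resistances in Ω):
  Node 1: (V_1 - 5)/2.2 + (V_1 - 0)/39000 + (V_1 - 0)/82 = 0
Collecting terms: 0.4668 × V_1 = 2.273  =>  V_1 = 4.869 V
I_R2 = (V_1 - V_2)/R2 = (4.869 - 0)/39000 = 0.0001248 A
|I_R2| = 0.0001248 A

Final answer: |I_R2| = 0.0001248 A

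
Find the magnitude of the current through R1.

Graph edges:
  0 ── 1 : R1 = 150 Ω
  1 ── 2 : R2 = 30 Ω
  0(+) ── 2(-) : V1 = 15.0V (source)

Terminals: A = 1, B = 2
Nodal analysis, taking node 2 as the 0 V reference.
Source V1 fixes V_0 = 15 V.
KCL at each unknown node (sum of currents leaving = 0; resistances in Ω):
  Node 1: (V_1 - 15)/150 + (V_1 - 0)/30 = 0
Collecting terms: 0.04 × V_1 = 0.1  =>  V_1 = 2.5 V
I_R1 = (V_0 - V_1)/R1 = (15 - 2.5)/150 = 0.08333 A
|I_R1| = 0.08333 A

Final answer: |I_R1| = 0.08333 A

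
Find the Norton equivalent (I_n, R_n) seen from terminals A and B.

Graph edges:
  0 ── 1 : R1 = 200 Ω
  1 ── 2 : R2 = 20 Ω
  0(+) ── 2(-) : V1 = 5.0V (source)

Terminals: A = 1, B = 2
Find the Thévenin equivalent first; then I_n = V_th/R_th and R_n = R_th.
Step 1 — V_th is the open-circuit voltage V_A - V_B (nothing connected across the terminals).
Nodal analysis, taking node 2 as the 0 V reference.
Source V1 fixes V_0 = 5 V.
KCL at each unknown node (sum of currents leaving = 0; resistances in Ω):
  Node 1: (V_1 - 5)/200 + (V_1 - 0)/20 = 0
Collecting terms: 0.055 × V_1 = 0.025  =>  V_1 = 0.4545 V
V_th = V_1 - V_2 = 0.4545 - 0 = 0.4545 V
Step 2 — R_th: zero the source — replace V1 by a short circuit (node 2 merges into node 0) — and find the resistance seen between A (node 1) and B (node 0).
Reduce the network between node 1 (A) and node 0 (B) by series/parallel combination:
  Rp1 = R1 ‖ R2 (parallel, both between nodes 0 and 1) = 1/(1/200 + 1/20) = 18.18 Ω
R_th = 18.18 Ω
I_n = V_th/R_th = 0.4545/18.18 = 0.025 A, and R_n = R_th = 18.18 Ω

Final answer: I_n = 0.025 A, R_n = 18.18 Ω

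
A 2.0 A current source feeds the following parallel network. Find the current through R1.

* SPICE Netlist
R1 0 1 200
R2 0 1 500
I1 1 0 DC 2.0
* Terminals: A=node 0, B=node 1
All resistors sit directly between nodes 0 and 1, so they are in parallel and share one voltage V; the full source current 2 A splits among them.
1/R_par = 1/200 + 1/500 = 0.007 S  =>  R_par = 142.9 Ω
V = I × R_par = 2 × 142.9 = 285.7 V
I_R1 = V/R1 = 285.7/200 = 1.429 A

Final answer: 1.429 A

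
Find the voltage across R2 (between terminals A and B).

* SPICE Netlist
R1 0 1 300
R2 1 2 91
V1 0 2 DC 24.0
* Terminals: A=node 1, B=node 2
R1 and R2 are in series across V1 (node 0 → node 1 → node 2), and the output A–B is taken across R2, so this is a voltage divider.
Series current: I = V1/(R1 + R2) = 24/(300 + 91) = 24/391 = 0.06138 A
V_R2 = I × R2 = V1 × R2/(R1 + R2) = 24 × 91/391 = 5.586 V

Final answer: 5.586 V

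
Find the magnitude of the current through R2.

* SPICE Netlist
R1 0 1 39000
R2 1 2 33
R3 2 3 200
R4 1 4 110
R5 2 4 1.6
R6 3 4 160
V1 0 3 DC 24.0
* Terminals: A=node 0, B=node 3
Nodal analysis, taking node 3 as the 0 V reference.
Source V1 fixes V_0 = 24 V.
KCL at each unknown node (sum of currents leaving = 0; resistances in Ω):
  Node 1: (V_1 - 24)/39000 + (V_1 - V_2)/33 + (V_1 - V_4)/110 = 0
  Node 2: (V_2 - V_1)/33 + (V_2 - 0)/200 + (V_2 - V_4)/1.6 = 0
  Node 4: (V_4 - V_1)/110 + (V_4 - V_2)/1.6 + (V_4 - 0)/160 = 0
Collecting terms (coefficients in siemens):
  0.03942·V_1 - 0.0303·V_2 - 0.009091·V_4 = 0.0006154
  0.6603·V_2 - 0.0303·V_1 - 0.625·V_4 = 0
  0.6403·V_4 - 0.009091·V_1 - 0.625·V_2 = 0
Solving these 3 simultaneous equations (Gaussian elimination) gives:
  V_1 = 0.07022 V, V_2 = 0.05472 V, V_4 = 0.0544 V
I_R2 = (V_1 - V_2)/R2 = (0.07022 - 0.05472)/33 = 0.0004698 A
|I_R2| = 0.0004698 A

Final answer: |I_R2| = 0.0004698 A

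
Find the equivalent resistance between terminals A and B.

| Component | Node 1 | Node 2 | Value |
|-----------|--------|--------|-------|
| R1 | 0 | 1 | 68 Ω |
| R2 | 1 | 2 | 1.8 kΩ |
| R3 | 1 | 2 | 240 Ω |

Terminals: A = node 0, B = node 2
Reduce the network between node 0 (A) and node 2 (B) by series/parallel combination:
  Rp1 = R2 ‖ R3 (parallel, both between nodes 1 and 2) = 1/(1/1800 + 1/240) = 211.8 Ω
  Rs1 = R1 + Rp1 (series, joined only at node 1) = 68 + 211.8 = 279.8 Ω
R_eq = 279.8 Ω

Final answer: 279.8 Ω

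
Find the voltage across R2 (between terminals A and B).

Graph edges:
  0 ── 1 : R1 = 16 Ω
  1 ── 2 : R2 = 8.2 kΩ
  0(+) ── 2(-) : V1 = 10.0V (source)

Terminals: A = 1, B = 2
R1 and R2 are in series across V1 (node 0 → node 1 → node 2), and the output A–B is taken across R2, so this is a voltage divider.
Series current: I = V1/(R1 + R2) = 10/(16 + 8200) = 10/8216 = 0.001217 A
V_R2 = I × R2 = V1 × R2/(R1 + R2) = 10 × 8200/8216 = 9.981 V

Final answer: 9.981 V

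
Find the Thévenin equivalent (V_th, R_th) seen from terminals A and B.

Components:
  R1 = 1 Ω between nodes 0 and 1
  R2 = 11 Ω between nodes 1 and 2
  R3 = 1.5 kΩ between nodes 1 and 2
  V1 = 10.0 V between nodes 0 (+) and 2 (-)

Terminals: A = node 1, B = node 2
Step 1 — V_th is the open-circuit voltage V_A - V_B (nothing connected across the terminals).
Nodal analysis, taking node 2 as the 0 V reference.
Source V1 fixes V_0 = 10 V.
KCL at each unknown node (sum of currents leaving = 0; resistances in Ω):
  Node 1: (V_1 - 10)/1 + (V_1 - 0)/11 + (V_1 - 0)/1500 = 0
Collecting terms: 1.092 × V_1 = 10  =>  V_1 = 9.161 V
V_th = V_1 - V_2 = 9.161 - 0 = 9.161 V
Step 2 — R_th: zero the source — replace V1 by a short circuit (node 2 merges into node 0) — and find the resistance seen between A (node 1) and B (node 0).
Reduce the network between node 1 (A) and node 0 (B) by series/parallel combination:
  Rp1 = R1 ‖ R2 ‖ R3 (parallel, all between nodes 0 and 1) = 1/(1/1 + 1/11 + 1/1500) = 0.9161 Ω
R_th = 0.9161 Ω

Final answer: V_th = 9.161 V, R_th = 0.9161 Ω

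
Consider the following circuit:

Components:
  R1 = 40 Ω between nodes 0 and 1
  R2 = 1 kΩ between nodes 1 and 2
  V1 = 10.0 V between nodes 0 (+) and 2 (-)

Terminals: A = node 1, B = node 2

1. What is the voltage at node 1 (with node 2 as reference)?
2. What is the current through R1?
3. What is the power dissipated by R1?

Nodal analysis, taking node 2 as the 0 V reference.
Source V1 fixes V_0 = 10 V.
KCL at each unknown node (sum of currents leaving = 0; resistances in Ω):
  Node 1: (V_1 - 10)/40 + (V_1 - 0)/1000 = 0
Collecting terms: 0.026 × V_1 = 0.25  =>  V_1 = 9.615 V
Part 1:
  Read off the nodal solution: V_1 = 9.615 V
Part 2:
  I_R1 = (V_0 - V_1)/R1 = (10 - 9.615)/40 = 0.009615 A
  Magnitude: I_R1 = 0.009615 A
Part 3:
  I_R1 = (V_0 - V_1)/R1 = (10 - 9.615)/40 = 0.009615 A
  P_R1 = I_R1² × R1 = (0.009615)² × 40 = 0.003698 W

Final answers:
1. V_1 = 9.615 V
2. I_R1 = 0.009615 A
3. P_R1 = 0.003698 W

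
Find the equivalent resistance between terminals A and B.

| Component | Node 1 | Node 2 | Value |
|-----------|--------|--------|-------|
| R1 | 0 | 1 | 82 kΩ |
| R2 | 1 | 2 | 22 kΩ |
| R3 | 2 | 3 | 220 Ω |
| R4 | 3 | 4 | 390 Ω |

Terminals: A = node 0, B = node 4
Reduce the network between node 0 (A) and node 4 (B) by series/parallel combination:
  Rs1 = R1 + R2 (series, joined only at node 1) = 82000 + 22000 = 104000 Ω
  Rs2 = R3 + Rs1 (series, joined only at node 2) = 220 + 104000 = 104200 Ω
  Rs3 = R4 + Rs2 (series, joined only at node 3) = 390 + 104200 = 104600 Ω
R_eq = 104.6 kΩ

Final answer: 104.6 kΩ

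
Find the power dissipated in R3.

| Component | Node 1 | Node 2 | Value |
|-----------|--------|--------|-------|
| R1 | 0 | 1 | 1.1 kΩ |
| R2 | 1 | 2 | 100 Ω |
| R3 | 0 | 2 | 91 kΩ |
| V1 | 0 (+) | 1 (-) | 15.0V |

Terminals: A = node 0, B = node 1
Nodal analysis, taking node 1 as the 0 V reference.
Source V1 fixes V_0 = 15 V.
KCL at each unknown node (sum of currents leaving = 0; resistances in Ω):
  Node 2: (V_2 - 0)/100 + (V_2 - 15)/91000 = 0
Collecting terms: 0.01001 × V_2 = 0.0001648  =>  V_2 = 0.01647 V
I_R3 = (V_0 - V_2)/R3 = (15 - 0.01647)/91000 = 0.0001647 A
P_R3 = I_R3² × R3 = (0.0001647)² × 91000 = 0.002467 W

Final answer: 0.002467 W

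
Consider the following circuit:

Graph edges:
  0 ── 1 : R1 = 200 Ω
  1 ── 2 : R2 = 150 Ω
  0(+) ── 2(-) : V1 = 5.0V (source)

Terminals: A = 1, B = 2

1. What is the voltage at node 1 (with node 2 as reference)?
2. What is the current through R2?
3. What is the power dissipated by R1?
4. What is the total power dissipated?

Nodal analysis, taking node 2 as the 0 V reference.
Source V1 fixes V_0 = 5 V.
KCL at each unknown node (sum of currents leaving = 0; resistances in Ω):
  Node 1: (V_1 - 5)/200 + (V_1 - 0)/150 = 0
Collecting terms: 0.01167 × V_1 = 0.025  =>  V_1 = 2.143 V
Part 1:
  Read off the nodal solution: V_1 = 2.143 V
Part 2:
  I_R2 = (V_1 - V_2)/R2 = (2.143 - 0)/150 = 0.01429 A
  Magnitude: I_R2 = 0.01429 A
Part 3:
  I_R1 = (V_0 - V_1)/R1 = (5 - 2.143)/200 = 0.01429 A
  P_R1 = I_R1² × R1 = (0.01429)² × 200 = 0.04082 W
Part 4:
  Power in each resistor, P = (ΔV)²/R:
    P_R1 = (5 - 2.143)²/200 = 0.04082 W
    P_R2 = (2.143 - 0)²/150 = 0.03061 W
  P_total = P_R1 + P_R2 = 0.07143 W

Final answers:
1. V_1 = 2.143 V
2. I_R2 = 0.01429 A
3. P_R1 = 0.04082 W
4. P_total = 0.07143 W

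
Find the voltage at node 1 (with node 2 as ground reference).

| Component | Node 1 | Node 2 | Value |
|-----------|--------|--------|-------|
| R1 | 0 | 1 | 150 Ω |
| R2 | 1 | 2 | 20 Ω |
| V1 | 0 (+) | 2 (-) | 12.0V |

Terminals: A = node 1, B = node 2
Nodal analysis, taking node 2 as the 0 V reference.
Source V1 fixes V_0 = 12 V.
KCL at each unknown node (sum of currents leaving = 0; resistances in Ω):
  Node 1: (V_1 - 12)/150 + (V_1 - 0)/20 = 0
Collecting terms: 0.05667 × V_1 = 0.08  =>  V_1 = 1.412 V
The requested potential is V_1 = 1.412 V.

Final answer: V_1 = 1.412 V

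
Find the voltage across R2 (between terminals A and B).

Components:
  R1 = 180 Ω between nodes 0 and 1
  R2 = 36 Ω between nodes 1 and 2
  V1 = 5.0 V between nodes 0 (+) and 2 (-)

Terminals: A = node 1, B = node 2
R1 and R2 are in series across V1 (node 0 → node 1 → node 2), and the output A–B is taken across R2, so this is a voltage divider.
Series current: I = V1/(R1 + R2) = 5/(180 + 36) = 5/216 = 0.02315 A
V_R2 = I × R2 = V1 × R2/(R1 + R2) = 5 × 36/216 = 0.8333 V

Final answer: 0.8333 V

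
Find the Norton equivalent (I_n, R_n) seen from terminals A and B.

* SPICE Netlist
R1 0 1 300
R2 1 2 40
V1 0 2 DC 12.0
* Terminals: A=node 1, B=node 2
Find the Thévenin equivalent first; then I_n = V_th/R_th and R_n = R_th.
Step 1 — V_th is the open-circuit voltage V_A - V_B (nothing connected across the terminals).
Nodal analysis, taking node 2 as the 0 V reference.
Source V1 fixes V_0 = 12 V.
KCL at each unknown node (sum of currents leaving = 0; resistances in Ω):
  Node 1: (V_1 - 12)/300 + (V_1 - 0)/40 = 0
Collecting terms: 0.02833 × V_1 = 0.04  =>  V_1 = 1.412 V
V_th = V_1 - V_2 = 1.412 - 0 = 1.412 V
Step 2 — R_th: zero the source — replace V1 by a short circuit (node 2 merges into node 0) — and find the resistance seen between A (node 1) and B (node 0).
Reduce the network between node 1 (A) and node 0 (B) by series/parallel combination:
  Rp1 = R1 ‖ R2 (parallel, both between nodes 0 and 1) = 1/(1/300 + 1/40) = 35.29 Ω
R_th = 35.29 Ω
I_n = V_th/R_th = 1.412/35.29 = 0.04 A, and R_n = R_th = 35.29 Ω

Final answer: I_n = 0.04 A, R_n = 35.29 Ω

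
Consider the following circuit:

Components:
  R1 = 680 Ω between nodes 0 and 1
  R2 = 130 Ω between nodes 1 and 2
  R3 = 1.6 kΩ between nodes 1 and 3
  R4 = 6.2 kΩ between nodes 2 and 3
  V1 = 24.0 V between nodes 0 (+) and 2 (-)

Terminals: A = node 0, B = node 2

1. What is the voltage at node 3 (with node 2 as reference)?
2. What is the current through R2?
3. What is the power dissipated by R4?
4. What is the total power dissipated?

Nodal analysis, taking node 2 as the 0 V reference.
Source V1 fixes V_0 = 24 V.
KCL at each unknown node (sum of currents leaving = 0; resistances in Ω):
  Node 1: (V_1 - 24)/680 + (V_1 - 0)/130 + (V_1 - V_3)/1600 = 0
  Node 3: (V_3 - V_1)/1600 + (V_3 - 0)/6200 = 0
Collecting terms (coefficients in siemens):
  0.009788·V_1 - 0.000625·V_3 = 0.03529
  0.0007863·V_3 - 0.000625·V_1 = 0
Determinant D = (0.009788)(0.0007863) - (-0.000625)(-0.000625) = 0.000007306
V_1 = [(0.03529)(0.0007863) - (-0.000625)(0)]/D = 3.799 V
V_3 = [(0.009788)(0) - (0.03529)(-0.000625)]/D = 3.019 V
Part 1:
  Read off the nodal solution: V_3 = 3.019 V
Part 2:
  I_R2 = (V_1 - V_2)/R2 = (3.799 - 0)/130 = 0.02922 A
  Magnitude: I_R2 = 0.02922 A
Part 3:
  I_R4 = (V_2 - V_3)/R4 = (0 - 3.019)/6200 = -0.000487 A
  P_R4 = I_R4² × R4 = (-0.000487)² × 6200 = 0.001471 W
Part 4:
  Power in each resistor, P = (ΔV)²/R:
    P_R1 = (24 - 3.799)²/680 = 0.6001 W
    P_R2 = (3.799 - 0)²/130 = 0.111 W
    P_R3 = (3.799 - 3.019)²/1600 = 0.0003795 W
    P_R4 = (0 - 3.019)²/6200 = 0.001471 W
  P_total = P_R1 + P_R2 + P_R3 + P_R4 = 0.713 W

Final answers:
1. V_3 = 3.019 V
2. I_R2 = 0.02922 A
3. P_R4 = 0.001471 W
4. P_total = 0.713 W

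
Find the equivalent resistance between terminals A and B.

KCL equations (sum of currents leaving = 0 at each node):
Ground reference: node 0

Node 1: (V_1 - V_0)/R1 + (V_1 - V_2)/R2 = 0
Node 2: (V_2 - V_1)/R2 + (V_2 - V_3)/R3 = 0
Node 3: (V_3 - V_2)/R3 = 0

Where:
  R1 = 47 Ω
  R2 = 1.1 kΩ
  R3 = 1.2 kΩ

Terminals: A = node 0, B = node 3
Reduce the network between node 0 (A) and node 3 (B) by series/parallel combination:
  Rs1 = R1 + R2 (series, joined only at node 1) = 47 + 1100 = 1147 Ω
  Rs2 = R3 + Rs1 (series, joined only at node 2) = 1200 + 1147 = 2347 Ω
R_eq = 2.347 kΩ

Final answer: 2.347 kΩ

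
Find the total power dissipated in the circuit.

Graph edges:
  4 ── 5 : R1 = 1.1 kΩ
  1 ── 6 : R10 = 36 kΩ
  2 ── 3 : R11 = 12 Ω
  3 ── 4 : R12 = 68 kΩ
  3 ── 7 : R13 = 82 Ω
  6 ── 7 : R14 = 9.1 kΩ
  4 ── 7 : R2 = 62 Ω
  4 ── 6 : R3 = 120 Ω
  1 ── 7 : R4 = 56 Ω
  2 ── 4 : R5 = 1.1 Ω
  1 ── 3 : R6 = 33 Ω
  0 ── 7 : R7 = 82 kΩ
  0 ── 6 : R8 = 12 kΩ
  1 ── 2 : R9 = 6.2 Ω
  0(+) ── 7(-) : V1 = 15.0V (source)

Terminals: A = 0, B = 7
Nodal analysis, taking node 7 as the 0 V reference.
Source V1 fixes V_0 = 15 V.
KCL at each unknown node (sum of currents leaving = 0; resistances in Ω):
  Node 1: (V_1 - 0)/56 + (V_1 - V_3)/33 + (V_1 - V_2)/6.2 + (V_1 - V_6)/36000 = 0
  Node 2: (V_2 - V_4)/1.1 + (V_2 - V_1)/6.2 + (V_2 - V_3)/12 = 0
  Node 3: (V_3 - V_1)/33 + (V_3 - V_2)/12 + (V_3 - V_4)/68000 + (V_3 - 0)/82 = 0
  Node 4: (V_4 - V_5)/1100 + (V_4 - 0)/62 + (V_4 - V_6)/120 + (V_4 - V_2)/1.1 + (V_4 - V_3)/68000 = 0
  Node 5: (V_5 - V_4)/1100 = 0
  Node 6: (V_6 - V_4)/120 + (V_6 - 15)/12000 + (V_6 - V_1)/36000 + (V_6 - 0)/9100 = 0
Collecting terms (coefficients in siemens):
  0.2095·V_1 - 0.1613·V_2 - 0.0303·V_3 - 0.00002778·V_6 = 0
  1.154·V_2 - 0.1613·V_1 - 0.08333·V_3 - 0.9091·V_4 = 0
  0.1258·V_3 - 0.0303·V_1 - 0.08333·V_2 - 0.00001471·V_4 = 0
  0.9345·V_4 - 0.9091·V_2 - 0.00001471·V_3 - 0.0009091·V_5 - 0.008333·V_6 = 0
  0.0009091·V_5 - 0.0009091·V_4 = 0
  0.008554·V_6 - 0.00002778·V_1 - 0.008333·V_4 = 0.00125
Solving these 6 simultaneous equations (Gaussian elimination) gives:
  V_1 = 0.02519 V, V_2 = 0.02806 V, V_3 = 0.02465 V, V_4 = 0.02888 V
  V_5 = 0.02888 V, V_6 = 0.1743 V
Power in each resistor, P = (ΔV)²/R:
  P_R1 = (0.02888 - 0.02888)²/1100 = 0 W
  P_R2 = (0.02888 - 0)²/62 = 0.00001345 W
  P_R3 = (0.02888 - 0.1743)²/120 = 0.0001763 W
  P_R4 = (0.02519 - 0)²/56 = 0.00001133 W
  P_R5 = (0.02806 - 0.02888)²/1.1 = 0.0000006127 W
  P_R6 = (0.02519 - 0.02465)²/33 = 0.000000008946 W
  P_R7 = (15 - 0)²/82000 = 0.002744 W
  P_R8 = (15 - 0.1743)²/12000 = 0.01832 W
  P_R9 = (0.02519 - 0.02806)²/6.2 = 0.000001325 W
  P_R10 = (0.02519 - 0.1743)²/36000 = 0.0000006179 W
  P_R11 = (0.02806 - 0.02465)²/12 = 0.0000009685 W
  P_R12 = (0.02465 - 0.02888)²/68000 = 0.0000000002631 W
  P_R13 = (0.02465 - 0)²/82 = 0.00000741 W
  P_R14 = (0.1743 - 0)²/9100 = 0.00000334 W
P_total = P_R1 + P_R2 + P_R3 + P_R4 + P_R5 + P_R6 + P_R7 + P_R8 + P_R9 + P_R10 + P_R11 + P_R12 + P_R13 + P_R14 = 0.02128 W

Final answer: 0.02128 W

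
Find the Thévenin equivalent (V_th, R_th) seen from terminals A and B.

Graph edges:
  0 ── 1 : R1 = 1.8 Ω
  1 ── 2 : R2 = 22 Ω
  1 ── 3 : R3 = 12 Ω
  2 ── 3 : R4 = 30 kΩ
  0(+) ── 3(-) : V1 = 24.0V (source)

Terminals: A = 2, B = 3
Step 1 — V_th is the open-circuit voltage V_A - V_B (nothing connected across the terminals).
Nodal analysis, taking node 3 as the 0 V reference.
Source V1 fixes V_0 = 24 V.
KCL at each unknown node (sum of currents leaving = 0; resistances in Ω):
  Node 1: (V_1 - 24)/1.8 + (V_1 - V_2)/22 + (V_1 - 0)/12 = 0
  Node 2: (V_2 - V_1)/22 + (V_2 - 0)/30000 = 0
Collecting terms (coefficients in siemens):
  0.6843·V_1 - 0.04545·V_2 = 13.33
  0.04549·V_2 - 0.04545·V_1 = 0
Determinant D = (0.6843)(0.04549) - (-0.04545)(-0.04545) = 0.02906
V_1 = [(13.33)(0.04549) - (-0.04545)(0)]/D = 20.87 V
V_2 = [(0.6843)(0) - (13.33)(-0.04545)]/D = 20.85 V
V_th = V_2 - V_3 = 20.85 - 0 = 20.85 V
Step 2 — R_th: zero the source — replace V1 by a short circuit (node 3 merges into node 0) — and find the resistance seen between A (node 2) and B (node 0).
Reduce the network between node 2 (A) and node 0 (B) by series/parallel combination:
  Rp1 = R1 ‖ R3 (parallel, both between nodes 0 and 1) = 1/(1/1.8 + 1/12) = 1.565 Ω
  Rs1 = R2 + Rp1 (series, joined only at node 1) = 22 + 1.565 = 23.57 Ω
  Rp2 = R4 ‖ Rs1 (parallel, both between nodes 0 and 2) = 1/(1/30000 + 1/23.57) = 23.55 Ω
R_th = 23.55 Ω

Final answer: V_th = 20.85 V, R_th = 23.55 Ω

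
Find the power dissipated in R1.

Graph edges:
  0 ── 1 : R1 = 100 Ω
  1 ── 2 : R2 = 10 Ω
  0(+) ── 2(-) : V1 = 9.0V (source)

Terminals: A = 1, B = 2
Nodal analysis, taking node 2 as the 0 V reference.
Source V1 fixes V_0 = 9 V.
KCL at each unknown node (sum of currents leaving = 0; resistances in Ω):
  Node 1: (V_1 - 9)/100 + (V_1 - 0)/10 = 0
Collecting terms: 0.11 × V_1 = 0.09  =>  V_1 = 0.8182 V
I_R1 = (V_0 - V_1)/R1 = (9 - 0.8182)/100 = 0.08182 A
P_R1 = I_R1² × R1 = (0.08182)² × 100 = 0.6694 W

Final answer: 0.6694 W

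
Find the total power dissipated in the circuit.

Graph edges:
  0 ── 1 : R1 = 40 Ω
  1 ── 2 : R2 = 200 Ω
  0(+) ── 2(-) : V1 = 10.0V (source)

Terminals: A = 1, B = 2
Nodal analysis, taking node 2 as the 0 V reference.
Source V1 fixes V_0 = 10 V.
KCL at each unknown node (sum of currents leaving = 0; resistances in Ω):
  Node 1: (V_1 - 10)/40 + (V_1 - 0)/200 = 0
Collecting terms: 0.03 × V_1 = 0.25  =>  V_1 = 8.333 V
Power in each resistor, P = (ΔV)²/R:
  P_R1 = (10 - 8.333)²/40 = 0.06944 W
  P_R2 = (8.333 - 0)²/200 = 0.3472 W
P_total = P_R1 + P_R2 = 0.4167 W

Final answer: 0.4167 W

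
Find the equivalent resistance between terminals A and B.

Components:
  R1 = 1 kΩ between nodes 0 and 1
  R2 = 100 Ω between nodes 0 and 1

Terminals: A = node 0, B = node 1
Reduce the network between node 0 (A) and node 1 (B) by series/parallel combination:
  Rp1 = R1 ‖ R2 (parallel, both between nodes 0 and 1) = 1/(1/1000 + 1/100) = 90.91 Ω
R_eq = 90.91 Ω

Final answer: 90.91 Ω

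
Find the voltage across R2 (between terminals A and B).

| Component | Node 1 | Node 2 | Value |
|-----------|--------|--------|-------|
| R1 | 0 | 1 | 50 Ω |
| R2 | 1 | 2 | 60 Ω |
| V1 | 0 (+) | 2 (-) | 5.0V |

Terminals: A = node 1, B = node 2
R1 and R2 are in series across V1 (node 0 → node 1 → node 2), and the output A–B is taken across R2, so this is a voltage divider.
Series current: I = V1/(R1 + R2) = 5/(50 + 60) = 5/110 = 0.04545 A
V_R2 = I × R2 = V1 × R2/(R1 + R2) = 5 × 60/110 = 2.727 V

Final answer: 2.727 V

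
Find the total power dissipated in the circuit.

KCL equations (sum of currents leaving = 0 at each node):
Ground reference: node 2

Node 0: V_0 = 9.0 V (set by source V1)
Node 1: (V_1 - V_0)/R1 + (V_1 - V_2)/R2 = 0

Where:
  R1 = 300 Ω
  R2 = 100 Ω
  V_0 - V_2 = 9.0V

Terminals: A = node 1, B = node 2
Nodal analysis, taking node 2 as the 0 V reference.
Source V1 fixes V_0 = 9 V.
KCL at each unknown node (sum of currents leaving = 0; resistances in Ω):
  Node 1: (V_1 - 9)/300 + (V_1 - 0)/100 = 0
Collecting terms: 0.01333 × V_1 = 0.03  =>  V_1 = 2.25 V
Power in each resistor, P = (ΔV)²/R:
  P_R1 = (9 - 2.25)²/300 = 0.1519 W
  P_R2 = (2.25 - 0)²/100 = 0.05063 W
P_total = P_R1 + P_R2 = 0.2025 W

Final answer: 0.2025 W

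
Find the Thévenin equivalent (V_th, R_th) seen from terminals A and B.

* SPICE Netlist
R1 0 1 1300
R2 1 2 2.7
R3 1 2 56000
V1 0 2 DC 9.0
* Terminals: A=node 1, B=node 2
Step 1 — V_th is the open-circuit voltage V_A - V_B (nothing connected across the terminals).
Nodal analysis, taking node 2 as the 0 V reference.
Source V1 fixes V_0 = 9 V.
KCL at each unknown node (sum of currents leaving = 0; resistances in Ω):
  Node 1: (V_1 - 9)/1300 + (V_1 - 0)/2.7 + (V_1 - 0)/56000 = 0
Collecting terms: 0.3712 × V_1 = 0.006923  =>  V_1 = 0.01865 V
V_th = V_1 - V_2 = 0.01865 - 0 = 0.01865 V
Step 2 — R_th: zero the source — replace V1 by a short circuit (node 2 merges into node 0) — and find the resistance seen between A (node 1) and B (node 0).
Reduce the network between node 1 (A) and node 0 (B) by series/parallel combination:
  Rp1 = R1 ‖ R2 ‖ R3 (parallel, all between nodes 0 and 1) = 1/(1/1300 + 1/2.7 + 1/56000) = 2.694 Ω
R_th = 2.694 Ω

Final answer: V_th = 0.01865 V, R_th = 2.694 Ω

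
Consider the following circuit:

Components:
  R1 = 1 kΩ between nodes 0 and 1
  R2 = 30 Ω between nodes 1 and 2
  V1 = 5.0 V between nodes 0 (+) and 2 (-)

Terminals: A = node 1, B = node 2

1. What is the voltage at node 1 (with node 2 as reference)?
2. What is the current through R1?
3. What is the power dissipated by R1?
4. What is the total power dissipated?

Nodal analysis, taking node 2 as the 0 V reference.
Source V1 fixes V_0 = 5 V.
KCL at each unknown node (sum of currents leaving = 0; resistances in Ω):
  Node 1: (V_1 - 5)/1000 + (V_1 - 0)/30 = 0
Collecting terms: 0.03433 × V_1 = 0.005  =>  V_1 = 0.1456 V
Part 1:
  Read off the nodal solution: V_1 = 0.1456 V
Part 2:
  I_R1 = (V_0 - V_1)/R1 = (5 - 0.1456)/1000 = 0.004854 A
  Magnitude: I_R1 = 0.004854 A
Part 3:
  I_R1 = (V_0 - V_1)/R1 = (5 - 0.1456)/1000 = 0.004854 A
  P_R1 = I_R1² × R1 = (0.004854)² × 1000 = 0.02356 W
Part 4:
  Power in each resistor, P = (ΔV)²/R:
    P_R1 = (5 - 0.1456)²/1000 = 0.02356 W
    P_R2 = (0.1456 - 0)²/30 = 0.0007069 W
  P_total = P_R1 + P_R2 = 0.02427 W

Final answers:
1. V_1 = 0.1456 V
2. I_R1 = 0.004854 A
3. P_R1 = 0.02356 W
4. P_total = 0.02427 W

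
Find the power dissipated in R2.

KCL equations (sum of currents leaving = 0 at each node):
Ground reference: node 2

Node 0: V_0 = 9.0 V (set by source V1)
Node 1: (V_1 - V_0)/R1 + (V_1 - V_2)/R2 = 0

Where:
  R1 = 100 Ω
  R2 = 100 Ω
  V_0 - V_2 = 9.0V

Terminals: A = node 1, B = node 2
Nodal analysis, taking node 2 as the 0 V reference.
Source V1 fixes V_0 = 9 V.
KCL at each unknown node (sum of currents leaving = 0; resistances in Ω):
  Node 1: (V_1 - 9)/100 + (V_1 - 0)/100 = 0
Collecting terms: 0.02 × V_1 = 0.09  =>  V_1 = 4.5 V
I_R2 = (V_1 - V_2)/R2 = (4.5 - 0)/100 = 0.045 A
P_R2 = I_R2² × R2 = (0.045)² × 100 = 0.2025 W

Final answer: 0.2025 W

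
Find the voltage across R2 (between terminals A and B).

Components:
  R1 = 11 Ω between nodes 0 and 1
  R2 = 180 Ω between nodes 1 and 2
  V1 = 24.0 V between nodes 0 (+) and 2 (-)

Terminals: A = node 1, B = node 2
R1 and R2 are in series across V1 (node 0 → node 1 → node 2), and the output A–B is taken across R2, so this is a voltage divider.
Series current: I = V1/(R1 + R2) = 24/(11 + 180) = 24/191 = 0.1257 A
V_R2 = I × R2 = V1 × R2/(R1 + R2) = 24 × 180/191 = 22.62 V

Final answer: 22.62 V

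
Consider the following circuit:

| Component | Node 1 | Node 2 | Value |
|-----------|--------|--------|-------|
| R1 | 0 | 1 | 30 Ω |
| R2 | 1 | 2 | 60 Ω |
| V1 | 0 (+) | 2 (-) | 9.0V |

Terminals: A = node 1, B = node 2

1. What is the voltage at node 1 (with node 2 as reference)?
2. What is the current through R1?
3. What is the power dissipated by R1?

Nodal analysis, taking node 2 as the 0 V reference.
Source V1 fixes V_0 = 9 V.
KCL at each unknown node (sum of currents leaving = 0; resistances in Ω):
  Node 1: (V_1 - 9)/30 + (V_1 - 0)/60 = 0
Collecting terms: 0.05 × V_1 = 0.3  =>  V_1 = 6 V
Part 1:
  Read off the nodal solution: V_1 = 6 V
Part 2:
  I_R1 = (V_0 - V_1)/R1 = (9 - 6)/30 = 0.1 A
  Magnitude: I_R1 = 0.1 A
Part 3:
  I_R1 = (V_0 - V_1)/R1 = (9 - 6)/30 = 0.1 A
  P_R1 = I_R1² × R1 = (0.1)² × 30 = 0.3 W

Final answers:
1. V_1 = 6 V
2. I_R1 = 0.1 A
3. P_R1 = 0.3 W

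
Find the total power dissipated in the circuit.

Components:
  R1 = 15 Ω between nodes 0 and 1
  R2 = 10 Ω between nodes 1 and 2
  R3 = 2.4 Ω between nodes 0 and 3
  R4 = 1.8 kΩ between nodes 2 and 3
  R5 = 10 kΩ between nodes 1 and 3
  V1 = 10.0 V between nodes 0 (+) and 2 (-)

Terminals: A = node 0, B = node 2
Nodal analysis, taking node 2 as the 0 V reference.
Source V1 fixes V_0 = 10 V.
KCL at each unknown node (sum of currents leaving = 0; resistances in Ω):
  Node 1: (V_1 - 10)/15 + (V_1 - 0)/10 + (V_1 - V_3)/10000 = 0
  Node 3: (V_3 - 10)/2.4 + (V_3 - 0)/1800 + (V_3 - V_1)/10000 = 0
Collecting terms (coefficients in siemens):
  0.1668·V_1 - 0.0001·V_3 = 0.6667
  0.4173·V_3 - 0.0001·V_1 = 4.167
Determinant D = (0.1668)(0.4173) - (-0.0001)(-0.0001) = 0.0696
V_1 = [(0.6667)(0.4173) - (-0.0001)(4.167)]/D = 4.004 V
V_3 = [(0.1668)(4.167) - (0.6667)(-0.0001)]/D = 9.985 V
Power in each resistor, P = (ΔV)²/R:
  P_R1 = (10 - 4.004)²/15 = 2.397 W
  P_R2 = (4.004 - 0)²/10 = 1.603 W
  P_R3 = (10 - 9.985)²/2.4 = 0.00009064 W
  P_R4 = (0 - 9.985)²/1800 = 0.05539 W
  P_R5 = (4.004 - 9.985)²/10000 = 0.003578 W
P_total = P_R1 + P_R2 + P_R3 + P_R4 + P_R5 = 4.059 W

Final answer: 4.059 W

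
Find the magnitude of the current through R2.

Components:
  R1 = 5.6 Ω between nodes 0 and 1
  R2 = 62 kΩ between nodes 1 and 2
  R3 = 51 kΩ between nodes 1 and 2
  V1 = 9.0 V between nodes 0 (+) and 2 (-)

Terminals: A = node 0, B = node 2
Nodal analysis, taking node 2 as the 0 V reference.
Source V1 fixes V_0 = 9 V.
KCL at each unknown node (sum of currents leaving = 0; resistances in Ω):
  Node 1: (V_1 - 9)/5.6 + (V_1 - 0)/62000 + (V_1 - 0)/51000 = 0
Collecting terms: 0.1786 × V_1 = 1.607  =>  V_1 = 8.998 V
I_R2 = (V_1 - V_2)/R2 = (8.998 - 0)/62000 = 0.0001451 A
|I_R2| = 0.0001451 A

Final answer: |I_R2| = 0.0001451 A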